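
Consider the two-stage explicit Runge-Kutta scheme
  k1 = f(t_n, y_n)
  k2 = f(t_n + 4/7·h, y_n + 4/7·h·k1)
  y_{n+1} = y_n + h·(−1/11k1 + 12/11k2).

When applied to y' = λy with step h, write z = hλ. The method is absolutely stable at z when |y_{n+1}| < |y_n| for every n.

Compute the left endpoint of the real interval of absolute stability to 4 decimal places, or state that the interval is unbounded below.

z* = -1.6042.

Set f=λy, z=hλ:
  k1=λy_n ⇒ h·k1=z·y_n;  k2=λ(1+4/7z)y_n ⇒ h·k2=z(1+4/7z)y_n
  y_{n+1}/y_n = 1 − 1/11z + 12/11z(1+4/7z) = 1 + z + 48/77z²
  R(z) = 1 + z + 48/77z².

Boundary: |R(x)|=1, x<0.
x=-1.31: |R|=0.7598
R=1: x+48/77x²=0 ⇒ x=−77/48=-1.6042; min R=1−1/(4·48/77)=0.5990>−1
Confirm numerically:
  x=-1.331: |R|=0.77335 <1
  x=-1.061: |R|=0.64075 <1
  x=-0.897: |R|=0.60457 <1
  x=-0.859: |R|=0.60098 <1
  x=-2.151: |R|=1.73324 >1
  x=-1.962: |R|=1.43765 >1
  x=-1.695: |R|=1.09598 >1
Stable set (-1.6042, 0).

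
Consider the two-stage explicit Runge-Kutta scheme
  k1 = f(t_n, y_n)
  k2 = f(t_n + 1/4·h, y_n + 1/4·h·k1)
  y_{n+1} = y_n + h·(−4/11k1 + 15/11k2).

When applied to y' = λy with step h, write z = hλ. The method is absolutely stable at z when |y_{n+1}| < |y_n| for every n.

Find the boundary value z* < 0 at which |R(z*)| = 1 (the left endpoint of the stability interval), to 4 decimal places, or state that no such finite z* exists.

Set f=λy, z=hλ:
  k1=λy_n ⇒ h·k1=z·y_n;  k2=λ(1+1/4z)y_n ⇒ h·k2=z(1+1/4z)y_n
  y_{n+1}/y_n = 1 − 4/11z + 15/11z(1+1/4z) = 1 + z + 15/44z²
  Hence R(z) = 1 + z + 15/44z².

Solve |R(x)|<1 on ℝ⁻.
x=-1.03: |R|=0.3317
R=1: x+15/44x²=0 ⇒ x=−44/15=-2.9333; min R=1−1/(4·15/44)=0.2667>−1
Confirm numerically:
  x=-2.169: |R|=0.43483 <1
  x=-1.551: |R|=0.26909 <1
  x=-1.211: |R|=0.28895 <1
  x=-3.283: |R|=1.39135 >1
  x=-3.020: |R|=1.08923 >1
Interval (-2.9333, 0).

z* = -2.9333.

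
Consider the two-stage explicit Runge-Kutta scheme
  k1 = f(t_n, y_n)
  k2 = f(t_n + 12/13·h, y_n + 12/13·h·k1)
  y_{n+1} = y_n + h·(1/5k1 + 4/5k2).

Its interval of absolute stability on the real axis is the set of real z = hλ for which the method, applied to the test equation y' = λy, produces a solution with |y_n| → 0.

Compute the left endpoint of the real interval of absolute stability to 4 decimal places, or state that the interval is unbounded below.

left endpoint -1.3542.

On y'=λy, z=hλ:
  k1=λy_n ⇒ h·k1=z·y_n;  k2=λ(1+12/13z)y_n ⇒ h·k2=z(1+12/13z)y_n
  y_{n+1}/y_n = 1 + 1/5z + 4/5z(1+12/13z) = 1 + z + 48/65z²
  so R(z) = 1 + z + 48/65z².

Boundary: |R(x)|=1, x<0.
x=-0.94: |R|=0.7125
R=1: x+48/65x²=0 ⇒ x=−65/48=-1.3542; min R=1−1/(4·48/65)=0.6615>−1
Confirm numerically:
  x=-1.073: |R|=0.77721 <1
  x=-0.941: |R|=0.71289 <1
  x=-0.774: |R|=0.66839 <1
  x=-1.666: |R|=1.38364 >1
  x=-1.530: |R|=1.19866 >1
Interval (-1.3542, 0).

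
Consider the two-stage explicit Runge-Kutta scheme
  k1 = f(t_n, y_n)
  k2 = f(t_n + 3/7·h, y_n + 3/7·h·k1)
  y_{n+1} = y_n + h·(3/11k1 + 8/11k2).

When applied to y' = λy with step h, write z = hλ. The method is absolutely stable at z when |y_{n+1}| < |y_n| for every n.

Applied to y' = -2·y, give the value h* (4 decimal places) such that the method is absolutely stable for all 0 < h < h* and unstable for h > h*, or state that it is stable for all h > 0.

Test eqn y'=λy, z=hλ:
  k1=λy_n ⇒ h·k1=z·y_n;  k2=λ(1+3/7z)y_n ⇒ h·k2=z(1+3/7z)y_n
  y_{n+1}/y_n = 1 + 3/11z + 8/11z(1+3/7z) = 1 + z + 24/77z²
  R(z) = 1 + z + 24/77z².

Need |R(x)|<1, x<0.
x=-1.7: |R|=0.2008
R=1: x+24/77x²=0 ⇒ x=−77/24=-3.2083; min R=1−1/(4·24/77)=0.1979>−1
Confirm numerically:
  x=-2.952: |R|=0.76415 <1
  x=-2.847: |R|=0.67936 <1
  x=-2.716: |R|=0.58322 <1
  x=-1.680: |R|=0.19971 <1
  x=-3.482: |R|=1.29701 >1
  x=-3.407: |R|=1.21097 >1
Stable set (-3.2083, 0).

(-3.2083,0); λ=-2 ⇒ h* = (77/24)/2 = 1.6042.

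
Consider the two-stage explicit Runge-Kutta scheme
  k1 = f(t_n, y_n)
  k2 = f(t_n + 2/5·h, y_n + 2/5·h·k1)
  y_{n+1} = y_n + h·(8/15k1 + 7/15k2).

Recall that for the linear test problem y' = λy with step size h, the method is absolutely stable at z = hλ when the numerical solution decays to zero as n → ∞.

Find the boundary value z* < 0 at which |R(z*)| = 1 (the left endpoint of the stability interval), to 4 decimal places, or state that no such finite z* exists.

z* = -5.3571.

Test eqn y'=λy, z=hλ:
  k1=λy_n ⇒ h·k1=z·y_n;  k2=λ(1+2/5z)y_n ⇒ h·k2=z(1+2/5z)y_n
  y_{n+1}/y_n = 1 + 8/15z + 7/15z(1+2/5z) = 1 + z + 14/75z²
  R(z) = 1 + z + 14/75z².

Solve |R(x)|<1 on ℝ⁻.
x=-1.05: |R|=0.1558
R=1: x+14/75x²=0 ⇒ x=−75/14=-5.3571; min R=1−1/(4·14/75)=-0.3393>−1
Confirm numerically:
  x=-3.864: |R|=0.07697 <1
  x=-3.749: |R|=0.12540 <1
  x=-3.006: |R|=0.31927 <1
  x=-5.937: |R|=1.64262 >1
  x=-5.682: |R|=1.34456 >1
  x=-5.626: |R|=1.28235 >1
So |R|<1 on (-5.3571, 0).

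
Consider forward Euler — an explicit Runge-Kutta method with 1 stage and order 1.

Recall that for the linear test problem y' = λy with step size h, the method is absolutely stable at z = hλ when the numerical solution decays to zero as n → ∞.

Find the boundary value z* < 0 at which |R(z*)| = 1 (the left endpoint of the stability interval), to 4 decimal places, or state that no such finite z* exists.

z* = -2.0000.

With y'=λy (z=hλ):
  order 1, 1-stage ⇒ R(z)=1+z
  (e.g. R(-0.71)=0.29000, |R|=0.29000)

Solve |R(x)|<1 on ℝ⁻.
x=-0.71: |R|=0.2900
|R(-1.86)|=0.8600 |R(-1.63)|=0.6300 |R(-0.65)|=0.3500
Bisect:
  x_lo=-2.4005 |R|=1.4005  x_hi=-0.1705 |R|=0.8295
  mid=-1.28552 |R|=0.28552 →hi
  mid=-1.84301 |R|=0.84301 →hi
  mid=-2.12175 |R|=1.12175 →lo
  mid=-1.98238 |R|=0.98238 →hi
  mid=-2.05206 |R|=1.05206 →lo
  mid=-2.01722 |R|=1.01722 →lo
  mid=-1.99980 |R|=0.99980 →hi
  mid=-2.00851 |R|=1.00851 →lo
  mid=-2.00415 |R|=1.00415 →lo
  mid=-2.00198 |R|=1.00198 →lo
  ...
  [-2.00007,-1.99994] ⇒ x*=-2.0000
So |R|<1 on (-2.0000, 0).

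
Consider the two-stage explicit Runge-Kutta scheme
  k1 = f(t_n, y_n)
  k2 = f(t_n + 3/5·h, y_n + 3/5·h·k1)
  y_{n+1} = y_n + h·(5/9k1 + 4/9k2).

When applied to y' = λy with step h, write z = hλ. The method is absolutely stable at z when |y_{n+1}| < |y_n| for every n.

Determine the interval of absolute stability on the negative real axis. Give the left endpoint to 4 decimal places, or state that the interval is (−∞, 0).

z∈(-3.7500,0).

Test eqn y'=λy, z=hλ:
  k1=λy_n ⇒ h·k1=z·y_n;  k2=λ(1+3/5z)y_n ⇒ h·k2=z(1+3/5z)y_n
  y_{n+1}/y_n = 1 + 5/9z + 4/9z(1+3/5z) = 1 + z + 4/15z²
  so R(z) = 1 + z + 4/15z².

Find x<0 with |R(x)|<1.
x=-1.08: |R|=0.2310
R=1: x+4/15x²=0 ⇒ x=−15/4=-3.7500; min R=1−1/(4·4/15)=0.0625>−1
Confirm numerically:
  x=-3.643: |R|=0.89605 <1
  x=-2.946: |R|=0.36838 <1
  x=-2.868: |R|=0.32545 <1
  x=-2.637: |R|=0.21734 <1
  x=-3.924: |R|=1.18207 >1
  x=-3.841: |R|=1.09321 >1
Interval (-3.7500, 0).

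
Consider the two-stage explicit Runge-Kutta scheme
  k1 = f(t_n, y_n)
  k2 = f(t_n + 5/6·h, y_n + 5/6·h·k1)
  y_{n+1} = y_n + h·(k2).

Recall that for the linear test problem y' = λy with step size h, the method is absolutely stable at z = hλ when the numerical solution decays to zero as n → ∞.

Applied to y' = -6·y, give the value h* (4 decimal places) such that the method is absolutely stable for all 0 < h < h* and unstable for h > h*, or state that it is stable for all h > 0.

(-1.2000,0); λ=-6 ⇒ h* = (6/5)/6 = 0.2000.

On y'=λy, z=hλ:
  k1=λy_n ⇒ h·k1=z·y_n;  k2=λ(1+5/6z)y_n ⇒ h·k2=z(1+5/6z)y_n
  y_{n+1}/y_n = 1 + z(1+5/6z) = 1 + z + 5/6z²
  so R(z) = 1 + z + 5/6z².

Find x<0 with |R(x)|<1.
x=-0.61: |R|=0.7001
R=1: x+5/6x²=0 ⇒ x=−6/5=-1.2000; min R=1−1/(4·5/6)=0.7000>−1
Confirm numerically:
  x=-1.071: |R|=0.88487 <1
  x=-0.853: |R|=0.75334 <1
  x=-0.551: |R|=0.70200 <1
  x=-1.688: |R|=1.68645 >1
  x=-1.256: |R|=1.05861 >1
So |R|<1 on (-1.2000, 0).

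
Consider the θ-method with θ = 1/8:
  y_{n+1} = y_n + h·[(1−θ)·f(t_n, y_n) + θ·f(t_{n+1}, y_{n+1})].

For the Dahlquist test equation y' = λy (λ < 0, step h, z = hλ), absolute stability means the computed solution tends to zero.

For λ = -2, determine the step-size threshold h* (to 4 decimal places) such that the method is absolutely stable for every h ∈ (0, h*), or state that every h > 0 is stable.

With y'=λy (z=hλ):
  y_{n+1} = y_n + z·[7/8·y_n + 1/8·y_{n+1}] ⇒ (1 − 1/8z)y_{n+1} = (1 + 7/8z)y_n
  R(z) = (1 + 7/8z)/(1 − 1/8z).

Find x<0 with |R(x)|<1.
x=-1.77: |R|=0.4493
R=−1: 1+7/8x = −1+1/8x ⇒ -3/4x=2 ⇒ x=2/(-3/4)=-2.6667
Confirm numerically:
  x=-2.579: |R|=0.95028 <1
  x=-2.384: |R|=0.83667 <1
  x=-2.084: |R|=0.65331 <1
  x=-1.568: |R|=0.31104 <1
  x=-3.236: |R|=1.30402 >1
  x=-3.219: |R|=1.29539 >1
Stable set (-2.6667, 0).

(-2.6667,0); λ=-2 ⇒ h* = (8/3)/2 = 1.3333.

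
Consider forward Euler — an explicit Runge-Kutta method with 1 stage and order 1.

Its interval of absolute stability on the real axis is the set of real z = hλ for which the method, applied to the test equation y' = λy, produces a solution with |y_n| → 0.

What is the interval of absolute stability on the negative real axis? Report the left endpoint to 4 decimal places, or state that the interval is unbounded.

With y'=λy (z=hλ):
  order 1, 1-stage ⇒ R(z)=1+z
  (e.g. R(-0.49)=0.51000, |R|=0.51000)

Find x<0 with |R(x)|<1.
x=-0.49: |R|=0.5100
|R(-1.44)|=0.4400 |R(-1.36)|=0.3600 |R(-1.26)|=0.2600
Bisect:
  x_lo=-2.7176 |R|=1.7176  x_hi=-0.3969 |R|=0.6031
  mid=-1.55726 |R|=0.55726 →hi
  mid=-2.13743 |R|=1.13743 →lo
  mid=-1.84735 |R|=0.84735 →hi
  mid=-1.99239 |R|=0.99239 →hi
  mid=-2.06491 |R|=1.06491 →lo
  mid=-2.02865 |R|=1.02865 →lo
  mid=-2.01052 |R|=1.01052 →lo
  mid=-2.00145 |R|=1.00145 →lo
  ...
  [-2.00004,-1.99990] ⇒ x*=-2.0000
Stable set (-2.0000, 0).

z∈(-2.0000,0).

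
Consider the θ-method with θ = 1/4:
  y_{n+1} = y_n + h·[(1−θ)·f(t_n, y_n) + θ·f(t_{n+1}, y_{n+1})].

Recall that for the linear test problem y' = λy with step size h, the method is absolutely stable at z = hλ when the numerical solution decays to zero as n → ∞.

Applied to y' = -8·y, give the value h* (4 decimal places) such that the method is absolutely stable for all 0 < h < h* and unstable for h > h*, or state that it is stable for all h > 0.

(-4.0000,0); λ=-8 ⇒ h* = (4)/8 = 0.5000.

On y'=λy, z=hλ:
  y_{n+1} = y_n + z·[3/4·y_n + 1/4·y_{n+1}] ⇒ (1 − 1/4z)y_{n+1} = (1 + 3/4z)y_n
  Hence R(z) = (1 + 3/4z)/(1 − 1/4z).

Need |R(x)|<1, x<0.
x=-0.8: |R|=0.3333
R=−1: 1+3/4x = −1+1/4x ⇒ -1/2x=2 ⇒ x=2/(-1/2)=-4.0000
Confirm numerically:
  x=-3.826: |R|=0.95553 <1
  x=-2.837: |R|=0.65979 <1
  x=-2.651: |R|=0.59435 <1
  x=-1.763: |R|=0.22367 <1
  x=-4.490: |R|=1.11543 >1
  x=-4.387: |R|=1.09229 >1
  x=-4.059: |R|=1.01464 >1
Interval (-4.0000, 0).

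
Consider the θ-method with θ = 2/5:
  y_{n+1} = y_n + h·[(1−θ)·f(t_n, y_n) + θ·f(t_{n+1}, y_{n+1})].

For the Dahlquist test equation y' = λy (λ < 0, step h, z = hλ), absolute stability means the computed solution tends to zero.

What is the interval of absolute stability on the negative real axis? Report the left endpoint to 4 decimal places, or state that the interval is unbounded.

(-10.0000, 0).

Test eqn y'=λy, z=hλ:
  y_{n+1} = y_n + z·[3/5·y_n + 2/5·y_{n+1}] ⇒ (1 − 2/5z)y_{n+1} = (1 + 3/5z)y_n
  so R(z) = (1 + 3/5z)/(1 − 2/5z).

Need |R(x)|<1, x<0.
x=-1.08: |R|=0.2458
R=−1: 1+3/5x = −1+2/5x ⇒ -1/5x=2 ⇒ x=2/(-1/5)=-10.0000
Confirm numerically:
  x=-9.577: |R|=0.98249 <1
  x=-9.540: |R|=0.98090 <1
  x=-8.939: |R|=0.95362 <1
  x=-8.779: |R|=0.94587 <1
  x=-10.493: |R|=1.01897 >1
  x=-10.428: |R|=1.01655 >1
So |R|<1 on (-10.0000, 0).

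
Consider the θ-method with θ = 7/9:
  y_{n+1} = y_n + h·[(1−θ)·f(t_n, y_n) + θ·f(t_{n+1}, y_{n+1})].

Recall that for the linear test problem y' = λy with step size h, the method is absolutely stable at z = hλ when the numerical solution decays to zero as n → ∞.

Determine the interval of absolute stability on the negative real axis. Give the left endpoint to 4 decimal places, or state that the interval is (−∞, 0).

With y'=λy (z=hλ):
  y_{n+1} = y_n + z·[2/9·y_n + 7/9·y_{n+1}] ⇒ (1 − 7/9z)y_{n+1} = (1 + 2/9z)y_n
  Hence R(z) = (1 + 2/9z)/(1 − 7/9z).

Boundary: |R(x)|=1, x<0.
x=-1.39: |R|=0.3321
x=-2: |R|=0.2174
x=-10: |R|=0.1392
x=-100: |R|=0.2694
θ=7/9≥1/2 ⇒ |1+2/9x|<|1−7/9x| ∀x<0 ⇒ unbounded interval.

interval (−∞, 0).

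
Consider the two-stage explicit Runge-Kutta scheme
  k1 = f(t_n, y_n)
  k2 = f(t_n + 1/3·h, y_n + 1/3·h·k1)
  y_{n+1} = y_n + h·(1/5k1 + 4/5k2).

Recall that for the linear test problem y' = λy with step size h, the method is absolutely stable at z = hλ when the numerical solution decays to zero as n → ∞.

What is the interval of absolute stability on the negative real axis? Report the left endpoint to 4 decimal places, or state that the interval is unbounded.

(-3.7500, 0).

Test eqn y'=λy, z=hλ:
  k1=λy_n ⇒ h·k1=z·y_n;  k2=λ(1+1/3z)y_n ⇒ h·k2=z(1+1/3z)y_n
  y_{n+1}/y_n = 1 + 1/5z + 4/5z(1+1/3z) = 1 + z + 4/15z²
  R(z) = 1 + z + 4/15z².

Solve |R(x)|<1 on ℝ⁻.
x=-0.52: |R|=0.5521
R=1: x+4/15x²=0 ⇒ x=−15/4=-3.7500; min R=1−1/(4·4/15)=0.0625>−1
Confirm numerically:
  x=-3.652: |R|=0.90456 <1
  x=-2.472: |R|=0.15754 <1
  x=-2.415: |R|=0.14026 <1
  x=-1.968: |R|=0.06481 <1
  x=-4.311: |R|=1.64493 >1
  x=-4.295: |R|=1.62421 >1
  x=-4.057: |R|=1.33213 >1
So |R|<1 on (-3.7500, 0).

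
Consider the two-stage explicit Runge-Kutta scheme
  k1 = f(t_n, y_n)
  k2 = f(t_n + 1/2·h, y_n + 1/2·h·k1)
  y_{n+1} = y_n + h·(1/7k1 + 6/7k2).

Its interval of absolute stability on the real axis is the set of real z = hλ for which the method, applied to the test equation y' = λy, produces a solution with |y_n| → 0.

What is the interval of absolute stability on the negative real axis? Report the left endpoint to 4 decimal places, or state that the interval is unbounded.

Test eqn y'=λy, z=hλ:
  k1=λy_n ⇒ h·k1=z·y_n;  k2=λ(1+1/2z)y_n ⇒ h·k2=z(1+1/2z)y_n
  y_{n+1}/y_n = 1 + 1/7z + 6/7z(1+1/2z) = 1 + z + 3/7z²
  ⇒ R(z) = 1 + z + 3/7z².

Need |R(x)|<1, x<0.
x=-1.37: |R|=0.4344
R=1: x+3/7x²=0 ⇒ x=−7/3=-2.3333; min R=1−1/(4·3/7)=0.4167>−1
Confirm numerically:
  x=-2.291: |R|=0.95843 <1
  x=-1.372: |R|=0.43474 <1
  x=-1.215: |R|=0.41767 <1
  x=-2.887: |R|=1.68504 >1
  x=-2.506: |R|=1.18544 >1
  x=-2.394: |R|=1.06224 >1
So |R|<1 on (-2.3333, 0).

z∈(-2.3333,0).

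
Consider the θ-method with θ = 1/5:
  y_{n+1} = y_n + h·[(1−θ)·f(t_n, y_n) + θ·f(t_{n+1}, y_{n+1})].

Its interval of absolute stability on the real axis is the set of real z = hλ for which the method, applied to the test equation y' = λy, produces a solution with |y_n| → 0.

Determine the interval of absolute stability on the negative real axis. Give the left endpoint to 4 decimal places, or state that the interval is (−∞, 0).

z∈(-3.3333,0).

Set f=λy, z=hλ:
  y_{n+1} = y_n + z·[4/5·y_n + 1/5·y_{n+1}] ⇒ (1 − 1/5z)y_{n+1} = (1 + 4/5z)y_n
  Hence R(z) = (1 + 4/5z)/(1 − 1/5z).

Boundary: |R(x)|=1, x<0.
x=-0.41: |R|=0.6211
R=−1: 1+4/5x = −1+1/5x ⇒ -3/5x=2 ⇒ x=2/(-3/5)=-3.3333
Confirm numerically:
  x=-2.431: |R|=0.63572 <1
  x=-2.079: |R|=0.46843 <1
  x=-1.421: |R|=0.10653 <1
  x=-3.476: |R|=1.05050 >1
  x=-3.423: |R|=1.03194 >1
Stable set (-3.3333, 0).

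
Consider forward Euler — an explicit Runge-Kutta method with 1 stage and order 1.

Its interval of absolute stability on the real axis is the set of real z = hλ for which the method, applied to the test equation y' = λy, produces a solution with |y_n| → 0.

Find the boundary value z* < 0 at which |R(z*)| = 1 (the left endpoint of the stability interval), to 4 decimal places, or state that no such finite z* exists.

z* = -2.0000.

Test eqn y'=λy, z=hλ:
  order 1, 1-stage ⇒ R(z)=1+z
  (e.g. R(-1.17)=-0.17000, |R|=0.17000)

Solve |R(x)|<1 on ℝ⁻.
x=-1.17: |R|=0.1700
|R(-1.94)|=0.9400 |R(-1.75)|=0.7500 |R(-1.08)|=0.0800
Bisect:
  x_lo=-2.3792 |R|=1.3792  x_hi=-0.1404 |R|=0.8596
  mid=-1.25979 |R|=0.25979 →hi
  mid=-1.81951 |R|=0.81951 →hi
  mid=-2.09936 |R|=1.09936 →lo
  mid=-1.95943 |R|=0.95943 →hi
  mid=-2.02940 |R|=1.02940 →lo
  mid=-1.99442 |R|=0.99442 →hi
  mid=-2.01191 |R|=1.01191 →lo
  mid=-2.00316 |R|=1.00316 →lo
  ...
  [-2.00002,-1.99988] ⇒ x*=-2.0000
Interval (-2.0000, 0).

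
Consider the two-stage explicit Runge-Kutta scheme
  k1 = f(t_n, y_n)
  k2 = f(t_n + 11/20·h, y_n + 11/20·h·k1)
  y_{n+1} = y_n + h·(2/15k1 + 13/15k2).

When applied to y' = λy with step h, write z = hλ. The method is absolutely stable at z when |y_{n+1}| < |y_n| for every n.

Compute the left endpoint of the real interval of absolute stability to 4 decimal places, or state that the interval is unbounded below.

On y'=λy, z=hλ:
  k1=λy_n ⇒ h·k1=z·y_n;  k2=λ(1+11/20z)y_n ⇒ h·k2=z(1+11/20z)y_n
  y_{n+1}/y_n = 1 + 2/15z + 13/15z(1+11/20z) = 1 + z + 143/300z²
  so R(z) = 1 + z + 143/300z².

Boundary: |R(x)|=1, x<0.
x=-1.01: |R|=0.4762
R=1: x+143/300x²=0 ⇒ x=−300/143=-2.0979; min R=1−1/(4·143/300)=0.4755>−1
Confirm numerically:
  x=-1.997: |R|=0.90395 <1
  x=-1.633: |R|=0.63812 <1
  x=-1.113: |R|=0.47748 <1
  x=-0.860: |R|=0.49254 <1
  x=-2.688: |R|=1.75608 >1
  x=-2.575: |R|=1.58560 >1
  x=-2.303: |R|=1.22515 >1
So |R|<1 on (-2.0979, 0).

z* = -2.0979.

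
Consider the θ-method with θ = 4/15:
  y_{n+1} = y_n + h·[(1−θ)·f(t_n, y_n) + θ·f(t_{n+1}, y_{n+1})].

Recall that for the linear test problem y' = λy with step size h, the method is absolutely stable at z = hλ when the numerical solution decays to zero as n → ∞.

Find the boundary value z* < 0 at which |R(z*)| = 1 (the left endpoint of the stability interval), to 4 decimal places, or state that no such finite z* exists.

left endpoint -4.2857.

Set f=λy, z=hλ:
  y_{n+1} = y_n + z·[11/15·y_n + 4/15·y_{n+1}] ⇒ (1 − 4/15z)y_{n+1} = (1 + 11/15z)y_n
  so R(z) = (1 + 11/15z)/(1 − 4/15z).

Boundary: |R(x)|=1, x<0.
x=-0.53: |R|=0.5356
R=−1: 1+11/15x = −1+4/15x ⇒ -7/15x=2 ⇒ x=2/(-7/15)=-4.2857
Confirm numerically:
  x=-2.519: |R|=0.50682 <1
  x=-2.375: |R|=0.45408 <1
  x=-2.334: |R|=0.43861 <1
  x=-4.749: |R|=1.09539 >1
  x=-4.520: |R|=1.04958 >1
Stable set (-4.2857, 0).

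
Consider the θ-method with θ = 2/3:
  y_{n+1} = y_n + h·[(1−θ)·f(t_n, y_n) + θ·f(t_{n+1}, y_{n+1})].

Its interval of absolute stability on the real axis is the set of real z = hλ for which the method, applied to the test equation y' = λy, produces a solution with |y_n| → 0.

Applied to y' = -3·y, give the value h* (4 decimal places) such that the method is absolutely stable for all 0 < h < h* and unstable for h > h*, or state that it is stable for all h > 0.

interval (−∞, 0). Any h>0 works for λ=-3.

Test eqn y'=λy, z=hλ:
  y_{n+1} = y_n + z·[1/3·y_n + 2/3·y_{n+1}] ⇒ (1 − 2/3z)y_{n+1} = (1 + 1/3z)y_n
  so R(z) = (1 + 1/3z)/(1 − 2/3z).

Need |R(x)|<1, x<0.
x=-0.62: |R|=0.5613
x=-2: |R|=0.1429
x=-10: |R|=0.3043
x=-100: |R|=0.4778
θ=2/3≥1/2 ⇒ |1+1/3x|<|1−2/3x| ∀x<0 ⇒ interval (−∞,0).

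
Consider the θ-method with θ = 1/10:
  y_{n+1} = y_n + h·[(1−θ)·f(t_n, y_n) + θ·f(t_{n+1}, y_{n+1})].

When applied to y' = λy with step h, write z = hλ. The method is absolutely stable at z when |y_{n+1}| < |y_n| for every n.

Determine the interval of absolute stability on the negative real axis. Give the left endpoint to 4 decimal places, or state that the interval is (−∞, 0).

z∈(-2.5000,0).

On y'=λy, z=hλ:
  y_{n+1} = y_n + z·[9/10·y_n + 1/10·y_{n+1}] ⇒ (1 − 1/10z)y_{n+1} = (1 + 9/10z)y_n
  so R(z) = (1 + 9/10z)/(1 − 1/10z).

Find x<0 with |R(x)|<1.
x=-0.41: |R|=0.6061
R=−1: 1+9/10x = −1+1/10x ⇒ -4/5x=2 ⇒ x=2/(-4/5)=-2.5000
Confirm numerically:
  x=-2.160: |R|=0.77632 <1
  x=-1.704: |R|=0.45591 <1
  x=-1.500: |R|=0.30435 <1
  x=-1.051: |R|=0.04895 <1
  x=-3.058: |R|=1.34186 >1
  x=-3.001: |R|=1.30828 >1
  x=-2.814: |R|=1.19604 >1
Stable set (-2.5000, 0).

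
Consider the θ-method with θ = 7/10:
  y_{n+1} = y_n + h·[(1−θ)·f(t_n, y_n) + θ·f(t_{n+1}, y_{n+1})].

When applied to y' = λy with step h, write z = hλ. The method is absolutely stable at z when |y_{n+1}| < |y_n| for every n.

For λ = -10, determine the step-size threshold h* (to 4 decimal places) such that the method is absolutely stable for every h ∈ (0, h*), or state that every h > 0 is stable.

unbounded; (−∞, 0). Any h>0 works for λ=-10.

On y'=λy, z=hλ:
  y_{n+1} = y_n + z·[3/10·y_n + 7/10·y_{n+1}] ⇒ (1 − 7/10z)y_{n+1} = (1 + 3/10z)y_n
  so R(z) = (1 + 3/10z)/(1 − 7/10z).

Need |R(x)|<1, x<0.
x=-0.65: |R|=0.5533
x=-2: |R|=0.1667
x=-10: |R|=0.2500
x=-100: |R|=0.4085
θ=7/10≥1/2 ⇒ |1+3/10x|<|1−7/10x| ∀x<0 ⇒ unbounded interval.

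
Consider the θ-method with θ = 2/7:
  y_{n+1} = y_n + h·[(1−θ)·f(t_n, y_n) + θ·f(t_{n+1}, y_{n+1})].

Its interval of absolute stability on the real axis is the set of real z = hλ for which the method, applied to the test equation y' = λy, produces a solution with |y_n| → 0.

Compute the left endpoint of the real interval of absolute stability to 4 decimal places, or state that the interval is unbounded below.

z* = -4.6667.

On y'=λy, z=hλ:
  y_{n+1} = y_n + z·[5/7·y_n + 2/7·y_{n+1}] ⇒ (1 − 2/7z)y_{n+1} = (1 + 5/7z)y_n
  so R(z) = (1 + 5/7z)/(1 − 2/7z).

Solve |R(x)|<1 on ℝ⁻.
x=-1.57: |R|=0.0838
R=−1: 1+5/7x = −1+2/7x ⇒ -3/7x=2 ⇒ x=2/(-3/7)=-4.6667
Confirm numerically:
  x=-4.309: |R|=0.93130 <1
  x=-3.932: |R|=0.85172 <1
  x=-2.859: |R|=0.57360 <1
  x=-5.190: |R|=1.09033 >1
  x=-5.078: |R|=1.07193 >1
  x=-4.863: |R|=1.03521 >1
So |R|<1 on (-4.6667, 0).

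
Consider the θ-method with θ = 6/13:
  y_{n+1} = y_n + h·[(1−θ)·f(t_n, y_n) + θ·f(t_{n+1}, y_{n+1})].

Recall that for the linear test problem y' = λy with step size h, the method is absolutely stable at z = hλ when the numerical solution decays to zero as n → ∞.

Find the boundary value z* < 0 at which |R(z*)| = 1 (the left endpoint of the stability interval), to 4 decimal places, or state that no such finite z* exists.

z* = -26.0000.

Set f=λy, z=hλ:
  y_{n+1} = y_n + z·[7/13·y_n + 6/13·y_{n+1}] ⇒ (1 − 6/13z)y_{n+1} = (1 + 7/13z)y_n
  Hence R(z) = (1 + 7/13z)/(1 − 6/13z).

Need |R(x)|<1, x<0.
x=-0.83: |R|=0.3999
R=−1: 1+7/13x = −1+6/13x ⇒ -1/13x=2 ⇒ x=2/(-1/13)=-26.0000
Confirm numerically:
  x=-24.846: |R|=0.99288 <1
  x=-22.718: |R|=0.97802 <1
  x=-21.095: |R|=0.96486 <1
  x=-17.419: |R|=0.92698 <1
  x=-26.594: |R|=1.00344 >1
  x=-26.576: |R|=1.00334 >1
Interval (-26.0000, 0).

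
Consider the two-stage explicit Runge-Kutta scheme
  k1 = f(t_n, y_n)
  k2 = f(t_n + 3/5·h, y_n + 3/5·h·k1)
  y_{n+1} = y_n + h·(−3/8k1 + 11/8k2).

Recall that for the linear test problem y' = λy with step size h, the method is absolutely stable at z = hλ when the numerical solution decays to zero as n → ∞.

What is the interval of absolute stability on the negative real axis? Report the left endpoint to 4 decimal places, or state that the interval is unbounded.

(-1.2121, 0).

Set f=λy, z=hλ:
  k1=λy_n ⇒ h·k1=z·y_n;  k2=λ(1+3/5z)y_n ⇒ h·k2=z(1+3/5z)y_n
  y_{n+1}/y_n = 1 − 3/8z + 11/8z(1+3/5z) = 1 + z + 33/40z²
  Hence R(z) = 1 + z + 33/40z².

Need |R(x)|<1, x<0.
x=-0.74: |R|=0.7118
R=1: x+33/40x²=0 ⇒ x=−40/33=-1.2121; min R=1−1/(4·33/40)=0.6970>−1
Confirm numerically:
  x=-1.024: |R|=0.84108 <1
  x=-0.735: |R|=0.71069 <1
  x=-0.648: |R|=0.69842 <1
  x=-0.513: |R|=0.70411 <1
  x=-1.810: |R|=1.89278 >1
  x=-1.754: |R|=1.78413 >1
So |R|<1 on (-1.2121, 0).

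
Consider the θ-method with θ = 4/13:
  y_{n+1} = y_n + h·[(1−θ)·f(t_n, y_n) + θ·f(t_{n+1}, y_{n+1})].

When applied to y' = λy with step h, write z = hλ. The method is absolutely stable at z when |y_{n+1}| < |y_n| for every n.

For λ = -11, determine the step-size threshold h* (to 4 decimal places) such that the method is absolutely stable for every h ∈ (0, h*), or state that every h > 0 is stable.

With y'=λy (z=hλ):
  y_{n+1} = y_n + z·[9/13·y_n + 4/13·y_{n+1}] ⇒ (1 − 4/13z)y_{n+1} = (1 + 9/13z)y_n
  ⇒ R(z) = (1 + 9/13z)/(1 − 4/13z).

Solve |R(x)|<1 on ℝ⁻.
x=-0.67: |R|=0.4445
R=−1: 1+9/13x = −1+4/13x ⇒ -5/13x=2 ⇒ x=2/(-5/13)=-5.2000
Confirm numerically:
  x=-3.584: |R|=0.70442 <1
  x=-3.303: |R|=0.63814 <1
  x=-2.655: |R|=0.46126 <1
  x=-5.729: |R|=1.07364 >1
  x=-5.221: |R|=1.00310 >1
So |R|<1 on (-5.2000, 0).

(-5.2000,0); λ=-11 ⇒ h* = (26/5)/11 = 0.4727.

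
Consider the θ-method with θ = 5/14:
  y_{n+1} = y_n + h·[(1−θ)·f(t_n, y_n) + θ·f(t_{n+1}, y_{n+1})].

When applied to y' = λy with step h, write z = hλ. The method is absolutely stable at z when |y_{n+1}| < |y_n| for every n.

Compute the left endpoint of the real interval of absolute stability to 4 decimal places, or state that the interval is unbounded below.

z* = -7.0000.

Test eqn y'=λy, z=hλ:
  y_{n+1} = y_n + z·[9/14·y_n + 5/14·y_{n+1}] ⇒ (1 − 5/14z)y_{n+1} = (1 + 9/14z)y_n
  ⇒ R(z) = (1 + 9/14z)/(1 − 5/14z).

Find x<0 with |R(x)|<1.
x=-0.94: |R|=0.2963
R=−1: 1+9/14x = −1+5/14x ⇒ -2/7x=2 ⇒ x=2/(-2/7)=-7.0000
Confirm numerically:
  x=-6.345: |R|=0.94270 <1
  x=-6.180: |R|=0.92695 <1
  x=-5.822: |R|=0.89070 <1
  x=-4.807: |R|=0.76937 <1
  x=-7.450: |R|=1.03512 >1
  x=-7.293: |R|=1.02322 >1
  x=-7.113: |R|=1.00912 >1
Interval (-7.0000, 0).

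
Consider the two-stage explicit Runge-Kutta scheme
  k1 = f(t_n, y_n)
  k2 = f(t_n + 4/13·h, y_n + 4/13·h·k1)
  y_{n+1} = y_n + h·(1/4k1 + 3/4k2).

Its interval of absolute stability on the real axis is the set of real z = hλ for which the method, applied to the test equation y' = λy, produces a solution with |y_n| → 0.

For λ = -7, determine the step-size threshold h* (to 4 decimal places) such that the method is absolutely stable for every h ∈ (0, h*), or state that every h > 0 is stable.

(-4.3333,0); λ=-7 ⇒ h* = (13/3)/7 = 0.6190.

Set f=λy, z=hλ:
  k1=λy_n ⇒ h·k1=z·y_n;  k2=λ(1+4/13z)y_n ⇒ h·k2=z(1+4/13z)y_n
  y_{n+1}/y_n = 1 + 1/4z + 3/4z(1+4/13z) = 1 + z + 3/13z²
  so R(z) = 1 + z + 3/13z².

Solve |R(x)|<1 on ℝ⁻.
x=-1.45: |R|=0.0352
R=1: x+3/13x²=0 ⇒ x=−13/3=-4.3333; min R=1−1/(4·3/13)=-0.0833>−1
Confirm numerically:
  x=-4.306: |R|=0.97284 <1
  x=-3.110: |R|=0.12202 <1
  x=-2.885: |R|=0.03574 <1
  x=-2.720: |R|=0.01268 <1
  x=-4.633: |R|=1.32039 >1
  x=-4.585: |R|=1.26628 >1
So |R|<1 on (-4.3333, 0).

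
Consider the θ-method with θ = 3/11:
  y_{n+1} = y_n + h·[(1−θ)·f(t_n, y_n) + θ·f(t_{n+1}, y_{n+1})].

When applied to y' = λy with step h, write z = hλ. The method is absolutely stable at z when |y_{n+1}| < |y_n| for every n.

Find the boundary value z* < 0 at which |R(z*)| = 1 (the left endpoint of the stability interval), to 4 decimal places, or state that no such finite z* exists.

z* = -4.4000.

With y'=λy (z=hλ):
  y_{n+1} = y_n + z·[8/11·y_n + 3/11·y_{n+1}] ⇒ (1 − 3/11z)y_{n+1} = (1 + 8/11z)y_n
  so R(z) = (1 + 8/11z)/(1 − 3/11z).

Find x<0 with |R(x)|<1.
x=-1.41: |R|=0.0184
R=−1: 1+8/11x = −1+3/11x ⇒ -5/11x=2 ⇒ x=2/(-5/11)=-4.4000
Confirm numerically:
  x=-3.714: |R|=0.84509 <1
  x=-3.179: |R|=0.70273 <1
  x=-1.896: |R|=0.24976 <1
  x=-4.934: |R|=1.10348 >1
  x=-4.748: |R|=1.06893 >1
So |R|<1 on (-4.4000, 0).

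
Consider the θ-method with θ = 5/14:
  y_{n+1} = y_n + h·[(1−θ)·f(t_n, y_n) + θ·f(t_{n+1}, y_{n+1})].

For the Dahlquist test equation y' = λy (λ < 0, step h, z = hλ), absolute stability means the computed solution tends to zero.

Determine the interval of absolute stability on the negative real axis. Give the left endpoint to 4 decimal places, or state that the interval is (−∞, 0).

On y'=λy, z=hλ:
  y_{n+1} = y_n + z·[9/14·y_n + 5/14·y_{n+1}] ⇒ (1 − 5/14z)y_{n+1} = (1 + 9/14z)y_n
  R(z) = (1 + 9/14z)/(1 − 5/14z).

Solve |R(x)|<1 on ℝ⁻.
x=-0.42: |R|=0.6348
R=−1: 1+9/14x = −1+5/14x ⇒ -2/7x=2 ⇒ x=2/(-2/7)=-7.0000
Confirm numerically:
  x=-5.831: |R|=0.89165 <1
  x=-5.403: |R|=0.84425 <1
  x=-5.213: |R|=0.82159 <1
  x=-7.586: |R|=1.04514 >1
  x=-7.244: |R|=1.01943 >1
  x=-7.053: |R|=1.00430 >1
So |R|<1 on (-7.0000, 0).

(-7.0000, 0).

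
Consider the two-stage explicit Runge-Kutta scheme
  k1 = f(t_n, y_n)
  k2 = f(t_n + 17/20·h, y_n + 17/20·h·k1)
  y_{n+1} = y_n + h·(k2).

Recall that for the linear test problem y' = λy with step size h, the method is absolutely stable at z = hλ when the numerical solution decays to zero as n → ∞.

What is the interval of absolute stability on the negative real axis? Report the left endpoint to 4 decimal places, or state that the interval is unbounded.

Set f=λy, z=hλ:
  k1=λy_n ⇒ h·k1=z·y_n;  k2=λ(1+17/20z)y_n ⇒ h·k2=z(1+17/20z)y_n
  y_{n+1}/y_n = 1 + z(1+17/20z) = 1 + z + 17/20z²
  so R(z) = 1 + z + 17/20z².

Find x<0 with |R(x)|<1.
x=-1.47: |R|=1.3668
R=1: x+17/20x²=0 ⇒ x=−20/17=-1.1765; min R=1−1/(4·17/20)=0.7059>−1
Confirm numerically:
  x=-1.033: |R|=0.87403 <1
  x=-1.021: |R|=0.86507 <1
  x=-0.982: |R|=0.83768 <1
  x=-0.830: |R|=0.75556 <1
  x=-1.259: |R|=1.08832 >1
  x=-1.227: |R|=1.05270 >1
Interval (-1.1765, 0).

z∈(-1.1765,0).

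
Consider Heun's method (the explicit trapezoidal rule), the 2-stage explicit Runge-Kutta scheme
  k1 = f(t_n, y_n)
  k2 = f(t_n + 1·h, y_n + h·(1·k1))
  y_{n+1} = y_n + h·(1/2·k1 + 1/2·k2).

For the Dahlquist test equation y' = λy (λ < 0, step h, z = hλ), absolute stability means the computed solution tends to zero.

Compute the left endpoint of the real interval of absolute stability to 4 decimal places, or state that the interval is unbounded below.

On y'=λy, z=hλ:
  order 2, 2-stage ⇒ R(z)=1+z+z^2/2
  (e.g. R(-0.37)=0.69845, |R|=0.69845)

Need |R(x)|<1, x<0.
x=-0.37: |R|=0.6985
|R(-1.98)|=0.9802 |R(-1.41)|=0.5840 |R(-0.73)|=0.5364
Bisect:
  x_lo=-2.6637 |R|=1.8839  x_hi=-0.0975 |R|=0.9072
  mid=-1.38058 |R|=0.57242 →hi
  mid=-2.02212 |R|=1.02236 →lo
  mid=-1.70135 |R|=0.74595 →hi
  mid=-1.86173 |R|=0.87129 →hi
  mid=-1.94193 |R|=0.94361 →hi
  mid=-1.98202 |R|=0.98218 →hi
  mid=-2.00207 |R|=1.00207 →lo
  ...
  [-2.00003,-1.99988] ⇒ x*=-2.0000
Stable set (-2.0000, 0).

left endpoint -2.0000.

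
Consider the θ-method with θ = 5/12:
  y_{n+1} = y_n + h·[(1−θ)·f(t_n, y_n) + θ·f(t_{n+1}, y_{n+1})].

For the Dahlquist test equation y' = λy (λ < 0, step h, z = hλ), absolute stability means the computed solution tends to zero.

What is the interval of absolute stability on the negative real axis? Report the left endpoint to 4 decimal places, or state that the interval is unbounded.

With y'=λy (z=hλ):
  y_{n+1} = y_n + z·[7/12·y_n + 5/12·y_{n+1}] ⇒ (1 − 5/12z)y_{n+1} = (1 + 7/12z)y_n
  Hence R(z) = (1 + 7/12z)/(1 − 5/12z).

Need |R(x)|<1, x<0.
x=-0.79: |R|=0.4056
R=−1: 1+7/12x = −1+5/12x ⇒ -1/6x=2 ⇒ x=2/(-1/6)=-12.0000
Confirm numerically:
  x=-11.561: |R|=0.98742 <1
  x=-10.628: |R|=0.95788 <1
  x=-7.686: |R|=0.82891 <1
  x=-4.847: |R|=0.60519 <1
  x=-12.292: |R|=1.00795 >1
  x=-12.147: |R|=1.00404 >1
Interval (-12.0000, 0).

(-12.0000, 0).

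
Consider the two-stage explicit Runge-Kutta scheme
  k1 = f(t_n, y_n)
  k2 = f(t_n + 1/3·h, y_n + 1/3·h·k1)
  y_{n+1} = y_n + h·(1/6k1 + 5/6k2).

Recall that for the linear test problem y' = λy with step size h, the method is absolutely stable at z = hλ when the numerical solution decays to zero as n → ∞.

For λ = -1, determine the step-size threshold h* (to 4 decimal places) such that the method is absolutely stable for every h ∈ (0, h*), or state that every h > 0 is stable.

(-3.6000,0); λ=-1 ⇒ h* = (18/5)/1 = 3.6000.

With y'=λy (z=hλ):
  k1=λy_n ⇒ h·k1=z·y_n;  k2=λ(1+1/3z)y_n ⇒ h·k2=z(1+1/3z)y_n
  y_{n+1}/y_n = 1 + 1/6z + 5/6z(1+1/3z) = 1 + z + 5/18z²
  Hence R(z) = 1 + z + 5/18z².

Find x<0 with |R(x)|<1.
x=-0.43: |R|=0.6214
R=1: x+5/18x²=0 ⇒ x=−18/5=-3.6000; min R=1−1/(4·5/18)=0.1000>−1
Confirm numerically:
  x=-3.257: |R|=0.68968 <1
  x=-2.037: |R|=0.11560 <1
  x=-1.693: |R|=0.10318 <1
  x=-1.442: |R|=0.13560 <1
  x=-3.998: |R|=1.44200 >1
  x=-3.850: |R|=1.26736 >1
  x=-3.680: |R|=1.08178 >1
Stable set (-3.6000, 0).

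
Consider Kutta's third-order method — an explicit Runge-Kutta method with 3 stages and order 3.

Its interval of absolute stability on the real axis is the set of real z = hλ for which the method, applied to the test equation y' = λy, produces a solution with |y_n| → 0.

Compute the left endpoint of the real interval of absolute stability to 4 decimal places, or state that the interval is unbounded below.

With y'=λy (z=hλ):
  order 3, 3-stage ⇒ R(z)=1+z+z^2/2+z^3/6
  (e.g. R(-0.99)=0.33833, |R|=0.33833)

Find x<0 with |R(x)|<1.
x=-0.99: |R|=0.3383
|R(-2.65)|=1.2404 |R(-1.96)|=0.2941 |R(-0.78)|=0.4451
Bisect:
  x_lo=-2.9154 |R|=1.7957  x_hi=-0.3238 |R|=0.7230
  mid=-1.61961 |R|=0.01612 →hi
  mid=-2.26752 |R|=0.63983 →hi
  mid=-2.59148 |R|=1.13423 →lo
  mid=-2.42950 |R|=0.86828 →hi
  mid=-2.51049 |R|=0.99630 →hi
  mid=-2.55099 |R|=1.06399 →lo
  mid=-2.53074 |R|=1.02983 →lo
  ...
  [-2.51287,-2.51271] ⇒ x*=-2.5127
Stable set (-2.5127, 0).

z* = -2.5127.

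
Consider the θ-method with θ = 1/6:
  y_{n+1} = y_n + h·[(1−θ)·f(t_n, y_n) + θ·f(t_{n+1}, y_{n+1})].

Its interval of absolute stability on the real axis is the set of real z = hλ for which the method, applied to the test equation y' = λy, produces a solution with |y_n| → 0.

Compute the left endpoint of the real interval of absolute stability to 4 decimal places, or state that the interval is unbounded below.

left endpoint -3.0000.

Test eqn y'=λy, z=hλ:
  y_{n+1} = y_n + z·[5/6·y_n + 1/6·y_{n+1}] ⇒ (1 − 1/6z)y_{n+1} = (1 + 5/6z)y_n
  R(z) = (1 + 5/6z)/(1 − 1/6z).

Find x<0 with |R(x)|<1.
x=-1.57: |R|=0.2444
R=−1: 1+5/6x = −1+1/6x ⇒ -2/3x=2 ⇒ x=2/(-2/3)=-3.0000
Confirm numerically:
  x=-2.788: |R|=0.90350 <1
  x=-2.162: |R|=0.58932 <1
  x=-1.675: |R|=0.30945 <1
  x=-1.291: |R|=0.06241 <1
  x=-3.233: |R|=1.10094 >1
  x=-3.168: |R|=1.07330 >1
So |R|<1 on (-3.0000, 0).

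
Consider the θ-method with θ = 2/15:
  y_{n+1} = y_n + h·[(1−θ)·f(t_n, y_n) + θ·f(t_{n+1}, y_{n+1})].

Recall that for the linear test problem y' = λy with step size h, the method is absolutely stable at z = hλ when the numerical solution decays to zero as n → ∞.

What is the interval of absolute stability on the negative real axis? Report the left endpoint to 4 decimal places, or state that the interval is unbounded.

Set f=λy, z=hλ:
  y_{n+1} = y_n + z·[13/15·y_n + 2/15·y_{n+1}] ⇒ (1 − 2/15z)y_{n+1} = (1 + 13/15z)y_n
  R(z) = (1 + 13/15z)/(1 − 2/15z).

Boundary: |R(x)|=1, x<0.
x=-0.31: |R|=0.7023
R=−1: 1+13/15x = −1+2/15x ⇒ -11/15x=2 ⇒ x=2/(-11/15)=-2.7273
Confirm numerically:
  x=-2.544: |R|=0.89964 <1
  x=-2.155: |R|=0.67400 <1
  x=-1.502: |R|=0.25139 <1
  x=-1.351: |R|=0.14479 <1
  x=-2.833: |R|=1.05628 >1
  x=-2.809: |R|=1.04360 >1
Interval (-2.7273, 0).

z∈(-2.7273,0).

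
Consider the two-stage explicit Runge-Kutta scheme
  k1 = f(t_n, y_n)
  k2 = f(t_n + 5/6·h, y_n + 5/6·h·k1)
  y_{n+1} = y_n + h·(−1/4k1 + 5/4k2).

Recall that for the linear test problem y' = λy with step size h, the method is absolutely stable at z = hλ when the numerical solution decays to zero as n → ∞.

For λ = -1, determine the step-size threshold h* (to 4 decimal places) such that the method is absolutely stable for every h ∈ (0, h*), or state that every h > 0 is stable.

Test eqn y'=λy, z=hλ:
  k1=λy_n ⇒ h·k1=z·y_n;  k2=λ(1+5/6z)y_n ⇒ h·k2=z(1+5/6z)y_n
  y_{n+1}/y_n = 1 − 1/4z + 5/4z(1+5/6z) = 1 + z + 25/24z²
  ⇒ R(z) = 1 + z + 25/24z².

Solve |R(x)|<1 on ℝ⁻.
x=-0.98: |R|=1.0204
R=1: x+25/24x²=0 ⇒ x=−24/25=-0.9600; min R=1−1/(4·25/24)=0.7600>−1
Confirm numerically:
  x=-0.751: |R|=0.83650 <1
  x=-0.671: |R|=0.79800 <1
  x=-0.441: |R|=0.76158 <1
  x=-1.254: |R|=1.38404 >1
  x=-1.148: |R|=1.22482 >1
Interval (-0.9600, 0).

(-0.9600,0); λ=-1 ⇒ h* = (24/25)/1 = 0.9600.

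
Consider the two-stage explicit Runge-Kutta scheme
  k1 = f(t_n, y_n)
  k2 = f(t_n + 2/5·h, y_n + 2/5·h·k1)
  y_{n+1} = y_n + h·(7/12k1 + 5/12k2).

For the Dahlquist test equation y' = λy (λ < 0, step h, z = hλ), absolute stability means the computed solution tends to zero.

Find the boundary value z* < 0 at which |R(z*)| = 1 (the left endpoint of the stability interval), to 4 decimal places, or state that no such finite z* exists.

Test eqn y'=λy, z=hλ:
  k1=λy_n ⇒ h·k1=z·y_n;  k2=λ(1+2/5z)y_n ⇒ h·k2=z(1+2/5z)y_n
  y_{n+1}/y_n = 1 + 7/12z + 5/12z(1+2/5z) = 1 + z + 1/6z²
  ⇒ R(z) = 1 + z + 1/6z².

Find x<0 with |R(x)|<1.
x=-0.74: |R|=0.3513
R=1: x+1/6x²=0 ⇒ x=−6=-6.0000; min R=1−1/(4·1/6)=-0.5000>−1
Confirm numerically:
  x=-5.665: |R|=0.68370 <1
  x=-4.292: |R|=0.22179 <1
  x=-2.417: |R|=0.44335 <1
  x=-6.255: |R|=1.26584 >1
  x=-6.171: |R|=1.17587 >1
  x=-6.078: |R|=1.07901 >1
So |R|<1 on (-6.0000, 0).

z* = -6.0000.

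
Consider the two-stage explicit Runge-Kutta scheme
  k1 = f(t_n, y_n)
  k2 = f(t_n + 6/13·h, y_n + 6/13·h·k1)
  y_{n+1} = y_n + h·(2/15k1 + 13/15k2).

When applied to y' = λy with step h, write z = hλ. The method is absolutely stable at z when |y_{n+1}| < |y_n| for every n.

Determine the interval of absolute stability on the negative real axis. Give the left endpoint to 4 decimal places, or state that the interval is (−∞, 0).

(-2.5000, 0).

Test eqn y'=λy, z=hλ:
  k1=λy_n ⇒ h·k1=z·y_n;  k2=λ(1+6/13z)y_n ⇒ h·k2=z(1+6/13z)y_n
  y_{n+1}/y_n = 1 + 2/15z + 13/15z(1+6/13z) = 1 + z + 2/5z²
  so R(z) = 1 + z + 2/5z².

Need |R(x)|<1, x<0.
x=-0.91: |R|=0.4212
R=1: x+2/5x²=0 ⇒ x=−5/2=-2.5000; min R=1−1/(4·2/5)=0.3750>−1
Confirm numerically:
  x=-1.691: |R|=0.45279 <1
  x=-1.401: |R|=0.38412 <1
  x=-1.321: |R|=0.37702 <1
  x=-1.007: |R|=0.39862 <1
  x=-3.083: |R|=1.71896 >1
  x=-2.860: |R|=1.41184 >1
Interval (-2.5000, 0).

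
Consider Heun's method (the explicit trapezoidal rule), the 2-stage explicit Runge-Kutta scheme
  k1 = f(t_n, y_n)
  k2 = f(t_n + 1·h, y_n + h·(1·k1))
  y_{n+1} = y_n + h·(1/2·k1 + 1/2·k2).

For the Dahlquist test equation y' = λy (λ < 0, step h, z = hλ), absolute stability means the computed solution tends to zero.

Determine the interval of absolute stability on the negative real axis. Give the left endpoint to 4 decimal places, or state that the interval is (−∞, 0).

(-2.0000, 0).

On y'=λy, z=hλ:
  order 2, 2-stage ⇒ R(z)=1+z+z^2/2
  (e.g. R(-0.96)=0.50080, |R|=0.50080)

Solve |R(x)|<1 on ℝ⁻.
x=-0.96: |R|=0.5008
|R(-1.55)|=0.6513 |R(-1.35)|=0.5613 |R(-0.98)|=0.5002
Bisect:
  x_lo=-2.3660 |R|=1.4329  x_hi=-0.0851 |R|=0.9186
  mid=-1.22551 |R|=0.52543 →hi
  mid=-1.79573 |R|=0.81660 →hi
  mid=-2.08084 |R|=1.08411 →lo
  mid=-1.93829 |R|=0.94019 →hi
  mid=-2.00957 |R|=1.00961 →lo
  mid=-1.97393 |R|=0.97427 →hi
  mid=-1.99175 |R|=0.99178 →hi
  mid=-2.00066 |R|=1.00066 →lo
  ...
  [-2.00010,-1.99996] ⇒ x*=-2.0000
Stable set (-2.0000, 0).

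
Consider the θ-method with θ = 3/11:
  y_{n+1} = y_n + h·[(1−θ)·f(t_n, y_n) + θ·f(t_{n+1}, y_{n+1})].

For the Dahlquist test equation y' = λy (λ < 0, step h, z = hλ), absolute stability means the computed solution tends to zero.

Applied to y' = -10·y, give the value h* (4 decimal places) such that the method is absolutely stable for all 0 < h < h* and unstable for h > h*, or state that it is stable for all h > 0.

Test eqn y'=λy, z=hλ:
  y_{n+1} = y_n + z·[8/11·y_n + 3/11·y_{n+1}] ⇒ (1 − 3/11z)y_{n+1} = (1 + 8/11z)y_n
  Hence R(z) = (1 + 8/11z)/(1 − 3/11z).

Solve |R(x)|<1 on ℝ⁻.
x=-1.38: |R|=0.0026
R=−1: 1+8/11x = −1+3/11x ⇒ -5/11x=2 ⇒ x=2/(-5/11)=-4.4000
Confirm numerically:
  x=-4.052: |R|=0.92486 <1
  x=-4.007: |R|=0.91464 <1
  x=-3.463: |R|=0.78096 <1
  x=-2.599: |R|=0.52093 <1
  x=-4.858: |R|=1.08954 >1
  x=-4.741: |R|=1.06760 >1
  x=-4.452: |R|=1.01067 >1
So |R|<1 on (-4.4000, 0).

(-4.4000,0); λ=-10 ⇒ h* = (22/5)/10 = 0.4400.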